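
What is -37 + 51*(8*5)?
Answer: 2003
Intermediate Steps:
-37 + 51*(8*5) = -37 + 51*40 = -37 + 2040 = 2003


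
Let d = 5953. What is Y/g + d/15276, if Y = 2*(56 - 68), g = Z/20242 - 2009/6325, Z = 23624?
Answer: -2571760378213/92297271204 ≈ -27.864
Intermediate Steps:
g = 54377811/64015325 (g = 23624/20242 - 2009/6325 = 23624*(1/20242) - 2009*1/6325 = 11812/10121 - 2009/6325 = 54377811/64015325 ≈ 0.84945)
Y = -24 (Y = 2*(-12) = -24)
Y/g + d/15276 = -24/54377811/64015325 + 5953/15276 = -24*64015325/54377811 + 5953*(1/15276) = -512122600/18125937 + 5953/15276 = -2571760378213/92297271204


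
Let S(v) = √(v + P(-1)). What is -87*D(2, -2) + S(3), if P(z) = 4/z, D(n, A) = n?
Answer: -174 + I ≈ -174.0 + 1.0*I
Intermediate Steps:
S(v) = √(-4 + v) (S(v) = √(v + 4/(-1)) = √(v + 4*(-1)) = √(v - 4) = √(-4 + v))
-87*D(2, -2) + S(3) = -87*2 + √(-4 + 3) = -174 + √(-1) = -174 + I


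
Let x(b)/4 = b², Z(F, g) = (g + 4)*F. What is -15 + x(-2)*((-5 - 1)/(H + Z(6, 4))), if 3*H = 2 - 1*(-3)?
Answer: -2523/149 ≈ -16.933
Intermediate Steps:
Z(F, g) = F*(4 + g) (Z(F, g) = (4 + g)*F = F*(4 + g))
H = 5/3 (H = (2 - 1*(-3))/3 = (2 + 3)/3 = (⅓)*5 = 5/3 ≈ 1.6667)
x(b) = 4*b²
-15 + x(-2)*((-5 - 1)/(H + Z(6, 4))) = -15 + (4*(-2)²)*((-5 - 1)/(5/3 + 6*(4 + 4))) = -15 + (4*4)*(-6/(5/3 + 6*8)) = -15 + 16*(-6/(5/3 + 48)) = -15 + 16*(-6/149/3) = -15 + 16*(-6*3/149) = -15 + 16*(-18/149) = -15 - 288/149 = -2523/149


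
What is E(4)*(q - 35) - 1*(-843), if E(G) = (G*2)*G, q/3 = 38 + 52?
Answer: 8363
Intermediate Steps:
q = 270 (q = 3*(38 + 52) = 3*90 = 270)
E(G) = 2*G² (E(G) = (2*G)*G = 2*G²)
E(4)*(q - 35) - 1*(-843) = (2*4²)*(270 - 35) - 1*(-843) = (2*16)*235 + 843 = 32*235 + 843 = 7520 + 843 = 8363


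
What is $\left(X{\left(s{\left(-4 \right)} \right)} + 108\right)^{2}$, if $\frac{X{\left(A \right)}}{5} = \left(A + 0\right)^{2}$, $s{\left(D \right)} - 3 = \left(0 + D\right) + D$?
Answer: $54289$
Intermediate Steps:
$s{\left(D \right)} = 3 + 2 D$ ($s{\left(D \right)} = 3 + \left(\left(0 + D\right) + D\right) = 3 + \left(D + D\right) = 3 + 2 D$)
$X{\left(A \right)} = 5 A^{2}$ ($X{\left(A \right)} = 5 \left(A + 0\right)^{2} = 5 A^{2}$)
$\left(X{\left(s{\left(-4 \right)} \right)} + 108\right)^{2} = \left(5 \left(3 + 2 \left(-4\right)\right)^{2} + 108\right)^{2} = \left(5 \left(3 - 8\right)^{2} + 108\right)^{2} = \left(5 \left(-5\right)^{2} + 108\right)^{2} = \left(5 \cdot 25 + 108\right)^{2} = \left(125 + 108\right)^{2} = 233^{2} = 54289$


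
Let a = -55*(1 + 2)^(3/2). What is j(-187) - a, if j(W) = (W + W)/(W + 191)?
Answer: -187/2 + 165*√3 ≈ 192.29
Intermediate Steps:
a = -165*√3 (a = -55*3*√3 = -165*√3 ≈ -285.79)
j(W) = 2*W/(191 + W) (j(W) = (2*W)/(191 + W) = 2*W/(191 + W))
j(-187) - a = 2*(-187)/(191 - 187) - (-165)*√3 = 2*(-187)/4 + 165*√3 = 2*(-187)*(¼) + 165*√3 = -187/2 + 165*√3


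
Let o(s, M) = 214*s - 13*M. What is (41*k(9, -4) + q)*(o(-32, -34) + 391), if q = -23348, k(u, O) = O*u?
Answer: 149316360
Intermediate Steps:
o(s, M) = -13*M + 214*s
(41*k(9, -4) + q)*(o(-32, -34) + 391) = (41*(-4*9) - 23348)*((-13*(-34) + 214*(-32)) + 391) = (41*(-36) - 23348)*((442 - 6848) + 391) = (-1476 - 23348)*(-6406 + 391) = -24824*(-6015) = 149316360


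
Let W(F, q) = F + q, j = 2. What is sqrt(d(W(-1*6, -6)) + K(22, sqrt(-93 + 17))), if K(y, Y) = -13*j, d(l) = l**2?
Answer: sqrt(118) ≈ 10.863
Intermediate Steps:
K(y, Y) = -26 (K(y, Y) = -13*2 = -26)
sqrt(d(W(-1*6, -6)) + K(22, sqrt(-93 + 17))) = sqrt((-1*6 - 6)**2 - 26) = sqrt((-6 - 6)**2 - 26) = sqrt((-12)**2 - 26) = sqrt(144 - 26) = sqrt(118)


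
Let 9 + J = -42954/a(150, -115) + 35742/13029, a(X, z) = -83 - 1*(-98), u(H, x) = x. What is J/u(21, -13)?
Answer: 62318939/282295 ≈ 220.76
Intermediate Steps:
a(X, z) = 15 (a(X, z) = -83 + 98 = 15)
J = -62318939/21715 (J = -9 + (-42954/15 + 35742/13029) = -9 + (-42954*1/15 + 35742*(1/13029)) = -9 + (-14318/5 + 11914/4343) = -9 - 62123504/21715 = -62318939/21715 ≈ -2869.9)
J/u(21, -13) = -62318939/21715/(-13) = -62318939/21715*(-1/13) = 62318939/282295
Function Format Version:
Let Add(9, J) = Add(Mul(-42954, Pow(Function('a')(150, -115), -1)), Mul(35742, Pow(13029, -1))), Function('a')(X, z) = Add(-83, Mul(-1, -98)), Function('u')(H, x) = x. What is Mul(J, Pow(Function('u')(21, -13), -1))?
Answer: Rational(62318939, 282295) ≈ 220.76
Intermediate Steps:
Function('a')(X, z) = 15 (Function('a')(X, z) = Add(-83, 98) = 15)
J = Rational(-62318939, 21715) (J = Add(-9, Add(Mul(-42954, Pow(15, -1)), Mul(35742, Pow(13029, -1)))) = Add(-9, Add(Mul(-42954, Rational(1, 15)), Mul(35742, Rational(1, 13029)))) = Add(-9, Add(Rational(-14318, 5), Rational(11914, 4343))) = Add(-9, Rational(-62123504, 21715)) = Rational(-62318939, 21715) ≈ -2869.9)
Mul(J, Pow(Function('u')(21, -13), -1)) = Mul(Rational(-62318939, 21715), Pow(-13, -1)) = Mul(Rational(-62318939, 21715), Rational(-1, 13)) = Rational(62318939, 282295)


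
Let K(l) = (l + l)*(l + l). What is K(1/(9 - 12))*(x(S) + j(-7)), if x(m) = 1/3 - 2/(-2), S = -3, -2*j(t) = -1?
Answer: 22/27 ≈ 0.81481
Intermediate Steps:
K(l) = 4*l² (K(l) = (2*l)*(2*l) = 4*l²)
j(t) = ½ (j(t) = -½*(-1) = ½)
x(m) = 4/3 (x(m) = 1*(⅓) - 2*(-½) = ⅓ + 1 = 4/3)
K(1/(9 - 12))*(x(S) + j(-7)) = (4*(1/(9 - 12))²)*(4/3 + ½) = (4*(1/(-3))²)*(11/6) = (4*(-⅓)²)*(11/6) = (4*(⅑))*(11/6) = (4/9)*(11/6) = 22/27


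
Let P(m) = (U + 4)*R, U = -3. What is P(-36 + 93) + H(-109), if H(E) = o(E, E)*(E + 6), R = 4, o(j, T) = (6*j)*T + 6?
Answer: -7343072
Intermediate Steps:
o(j, T) = 6 + 6*T*j (o(j, T) = 6*T*j + 6 = 6 + 6*T*j)
P(m) = 4 (P(m) = (-3 + 4)*4 = 1*4 = 4)
H(E) = (6 + E)*(6 + 6*E**2) (H(E) = (6 + 6*E*E)*(E + 6) = (6 + 6*E**2)*(6 + E) = (6 + E)*(6 + 6*E**2))
P(-36 + 93) + H(-109) = 4 + 6*(1 + (-109)**2)*(6 - 109) = 4 + 6*(1 + 11881)*(-103) = 4 + 6*11882*(-103) = 4 - 7343076 = -7343072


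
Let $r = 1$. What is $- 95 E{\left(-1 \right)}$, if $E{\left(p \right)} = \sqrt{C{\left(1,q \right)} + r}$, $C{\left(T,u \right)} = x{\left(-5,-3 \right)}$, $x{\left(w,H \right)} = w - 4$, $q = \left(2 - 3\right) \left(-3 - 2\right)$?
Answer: $- 190 i \sqrt{2} \approx - 268.7 i$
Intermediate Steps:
$q = 5$ ($q = \left(-1\right) \left(-5\right) = 5$)
$x{\left(w,H \right)} = -4 + w$
$C{\left(T,u \right)} = -9$ ($C{\left(T,u \right)} = -4 - 5 = -9$)
$E{\left(p \right)} = 2 i \sqrt{2}$ ($E{\left(p \right)} = \sqrt{-9 + 1} = \sqrt{-8} = 2 i \sqrt{2}$)
$- 95 E{\left(-1 \right)} = - 95 \cdot 2 i \sqrt{2} = - 190 i \sqrt{2}$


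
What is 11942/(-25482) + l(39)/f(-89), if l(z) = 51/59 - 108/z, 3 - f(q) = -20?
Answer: -123949012/224763981 ≈ -0.55146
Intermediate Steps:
f(q) = 23 (f(q) = 3 - 1*(-20) = 3 + 20 = 23)
l(z) = 51/59 - 108/z (l(z) = 51*(1/59) - 108/z = 51/59 - 108/z)
11942/(-25482) + l(39)/f(-89) = 11942/(-25482) + (51/59 - 108/39)/23 = 11942*(-1/25482) + (51/59 - 108*1/39)*(1/23) = -5971/12741 + (51/59 - 36/13)*(1/23) = -5971/12741 - 1461/767*1/23 = -5971/12741 - 1461/17641 = -123949012/224763981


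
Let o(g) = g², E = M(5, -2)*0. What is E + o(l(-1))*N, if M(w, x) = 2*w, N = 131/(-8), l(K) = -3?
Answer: -1179/8 ≈ -147.38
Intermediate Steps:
N = -131/8 (N = 131*(-⅛) = -131/8 ≈ -16.375)
E = 0 (E = (2*5)*0 = 10*0 = 0)
E + o(l(-1))*N = 0 + (-3)²*(-131/8) = 0 + 9*(-131/8) = 0 - 1179/8 = -1179/8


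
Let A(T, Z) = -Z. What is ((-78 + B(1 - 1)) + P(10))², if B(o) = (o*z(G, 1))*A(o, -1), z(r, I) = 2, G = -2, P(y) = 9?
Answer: 4761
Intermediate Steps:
B(o) = 2*o (B(o) = (o*2)*(-1*(-1)) = (2*o)*1 = 2*o)
((-78 + B(1 - 1)) + P(10))² = ((-78 + 2*(1 - 1)) + 9)² = ((-78 + 2*0) + 9)² = ((-78 + 0) + 9)² = (-78 + 9)² = (-69)² = 4761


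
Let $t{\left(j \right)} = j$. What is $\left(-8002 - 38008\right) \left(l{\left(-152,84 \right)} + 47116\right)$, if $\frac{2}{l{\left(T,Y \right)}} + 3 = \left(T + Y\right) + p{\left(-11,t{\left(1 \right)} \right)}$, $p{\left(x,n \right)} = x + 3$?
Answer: $- \frac{171256673620}{79} \approx -2.1678 \cdot 10^{9}$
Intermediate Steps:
$p{\left(x,n \right)} = 3 + x$
$l{\left(T,Y \right)} = \frac{2}{-11 + T + Y}$ ($l{\left(T,Y \right)} = \frac{2}{-3 + \left(\left(T + Y\right) + \left(3 - 11\right)\right)} = \frac{2}{-3 - \left(8 - T - Y\right)} = \frac{2}{-3 + \left(-8 + T + Y\right)} = \frac{2}{-11 + T + Y}$)
$\left(-8002 - 38008\right) \left(l{\left(-152,84 \right)} + 47116\right) = \left(-8002 - 38008\right) \left(\frac{2}{-11 - 152 + 84} + 47116\right) = - 46010 \left(\frac{2}{-79} + 47116\right) = - 46010 \left(2 \left(- \frac{1}{79}\right) + 47116\right) = - 46010 \left(- \frac{2}{79} + 47116\right) = \left(-46010\right) \frac{3722162}{79} = - \frac{171256673620}{79}$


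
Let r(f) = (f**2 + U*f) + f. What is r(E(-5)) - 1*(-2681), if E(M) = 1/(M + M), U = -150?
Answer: 269591/100 ≈ 2695.9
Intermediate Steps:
E(M) = 1/(2*M)
r(f) = f**2 - 149*f (r(f) = (f**2 - 150*f) + f = f**2 - 149*f)
r(E(-5)) - 1*(-2681) = ((1/2)/(-5))*(-149 + (1/2)/(-5)) - 1*(-2681) = ((1/2)*(-1/5))*(-149 + (1/2)*(-1/5)) + 2681 = -(-149 - 1/10)/10 + 2681 = -1/10*(-1491/10) + 2681 = 1491/100 + 2681 = 269591/100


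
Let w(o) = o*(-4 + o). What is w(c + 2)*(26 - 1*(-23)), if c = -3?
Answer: 245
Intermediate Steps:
w(c + 2)*(26 - 1*(-23)) = ((-3 + 2)*(-4 + (-3 + 2)))*(26 - 1*(-23)) = (-(-4 - 1))*(26 + 23) = -1*(-5)*49 = 5*49 = 245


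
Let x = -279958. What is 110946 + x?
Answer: -169012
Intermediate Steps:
110946 + x = 110946 - 279958 = -169012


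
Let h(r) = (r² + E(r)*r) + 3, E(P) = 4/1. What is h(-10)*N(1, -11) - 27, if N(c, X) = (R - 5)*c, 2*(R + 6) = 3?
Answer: -1251/2 ≈ -625.50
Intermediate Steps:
R = -9/2 (R = -6 + (½)*3 = -6 + 3/2 = -9/2 ≈ -4.5000)
E(P) = 4 (E(P) = 4*1 = 4)
N(c, X) = -19*c/2 (N(c, X) = (-9/2 - 5)*c = -19*c/2)
h(r) = 3 + r² + 4*r (h(r) = (r² + 4*r) + 3 = 3 + r² + 4*r)
h(-10)*N(1, -11) - 27 = (3 + (-10)² + 4*(-10))*(-19/2*1) - 27 = (3 + 100 - 40)*(-19/2) - 27 = 63*(-19/2) - 27 = -1197/2 - 27 = -1251/2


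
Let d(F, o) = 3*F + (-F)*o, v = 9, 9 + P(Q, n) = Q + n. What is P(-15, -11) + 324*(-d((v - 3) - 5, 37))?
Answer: 10981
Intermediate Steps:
P(Q, n) = -9 + Q + n (P(Q, n) = -9 + (Q + n) = -9 + Q + n)
d(F, o) = 3*F - F*o
P(-15, -11) + 324*(-d((v - 3) - 5, 37)) = (-9 - 15 - 11) + 324*(-((9 - 3) - 5)*(3 - 1*37)) = -35 + 324*(-(6 - 5)*(3 - 37)) = -35 + 324*(-(-34)) = -35 + 324*(-1*(-34)) = -35 + 324*34 = -35 + 11016 = 10981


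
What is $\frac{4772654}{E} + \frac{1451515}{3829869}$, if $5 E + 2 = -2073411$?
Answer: $- \frac{88383607940935}{7940900172897} \approx -11.13$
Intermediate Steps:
$E = - \frac{2073413}{5}$ ($E = - \frac{2}{5} + \frac{1}{5} \left(-2073411\right) = - \frac{2}{5} - \frac{2073411}{5} = - \frac{2073413}{5} \approx -4.1468 \cdot 10^{5}$)
$\frac{4772654}{E} + \frac{1451515}{3829869} = \frac{4772654}{- \frac{2073413}{5}} + \frac{1451515}{3829869} = 4772654 \left(- \frac{5}{2073413}\right) + 1451515 \cdot \frac{1}{3829869} = - \frac{23863270}{2073413} + \frac{1451515}{3829869} = - \frac{88383607940935}{7940900172897}$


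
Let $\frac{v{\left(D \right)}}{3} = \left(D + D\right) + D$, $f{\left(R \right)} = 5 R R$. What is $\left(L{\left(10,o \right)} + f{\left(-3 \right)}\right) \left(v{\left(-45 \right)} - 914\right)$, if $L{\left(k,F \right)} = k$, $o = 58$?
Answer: $-72545$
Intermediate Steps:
$f{\left(R \right)} = 5 R^{2}$
$v{\left(D \right)} = 9 D$ ($v{\left(D \right)} = 3 \left(\left(D + D\right) + D\right) = 3 \left(2 D + D\right) = 3 \cdot 3 D = 9 D$)
$\left(L{\left(10,o \right)} + f{\left(-3 \right)}\right) \left(v{\left(-45 \right)} - 914\right) = \left(10 + 5 \left(-3\right)^{2}\right) \left(9 \left(-45\right) - 914\right) = \left(10 + 5 \cdot 9\right) \left(-405 - 914\right) = \left(10 + 45\right) \left(-1319\right) = 55 \left(-1319\right) = -72545$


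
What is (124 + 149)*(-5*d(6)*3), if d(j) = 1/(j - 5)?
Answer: -4095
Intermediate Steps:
d(j) = 1/(-5 + j)
(124 + 149)*(-5*d(6)*3) = (124 + 149)*(-5/(-5 + 6)*3) = 273*(-5/1*3) = 273*(-5*1*3) = 273*(-5*3) = 273*(-15) = -4095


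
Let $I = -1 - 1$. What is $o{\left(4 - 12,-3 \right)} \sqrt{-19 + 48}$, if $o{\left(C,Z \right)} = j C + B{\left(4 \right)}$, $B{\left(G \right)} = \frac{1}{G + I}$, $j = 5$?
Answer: $- \frac{79 \sqrt{29}}{2} \approx -212.71$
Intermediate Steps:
$I = -2$
$B{\left(G \right)} = \frac{1}{-2 + G}$ ($B{\left(G \right)} = \frac{1}{G - 2} = \frac{1}{-2 + G}$)
$o{\left(C,Z \right)} = \frac{1}{2} + 5 C$ ($o{\left(C,Z \right)} = 5 C + \frac{1}{-2 + 4} = 5 C + \frac{1}{2} = \frac{1}{2} + 5 C$)
$o{\left(4 - 12,-3 \right)} \sqrt{-19 + 48} = \left(\frac{1}{2} + 5 \left(4 - 12\right)\right) \sqrt{-19 + 48} = \left(\frac{1}{2} + 5 \left(4 - 12\right)\right) \sqrt{29} = \left(\frac{1}{2} + 5 \left(-8\right)\right) \sqrt{29} = \left(\frac{1}{2} - 40\right) \sqrt{29} = - \frac{79 \sqrt{29}}{2}$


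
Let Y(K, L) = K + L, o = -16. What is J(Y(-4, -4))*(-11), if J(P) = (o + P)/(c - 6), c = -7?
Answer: -264/13 ≈ -20.308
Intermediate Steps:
J(P) = 16/13 - P/13 (J(P) = (-16 + P)/(-7 - 6) = (-16 + P)/(-13) = (-16 + P)*(-1/13) = 16/13 - P/13)
J(Y(-4, -4))*(-11) = (16/13 - (-4 - 4)/13)*(-11) = (16/13 - 1/13*(-8))*(-11) = (16/13 + 8/13)*(-11) = (24/13)*(-11) = -264/13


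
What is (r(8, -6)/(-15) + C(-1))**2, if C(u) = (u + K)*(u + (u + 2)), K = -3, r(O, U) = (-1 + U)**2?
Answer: 2401/225 ≈ 10.671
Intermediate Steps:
C(u) = (-3 + u)*(2 + 2*u) (C(u) = (u - 3)*(u + (u + 2)) = (-3 + u)*(u + (2 + u)) = (-3 + u)*(2 + 2*u))
(r(8, -6)/(-15) + C(-1))**2 = ((-1 - 6)**2/(-15) + (-6 - 4*(-1) + 2*(-1)**2))**2 = ((-7)**2*(-1/15) + (-6 + 4 + 2*1))**2 = (49*(-1/15) + (-6 + 4 + 2))**2 = (-49/15 + 0)**2 = (-49/15)**2 = 2401/225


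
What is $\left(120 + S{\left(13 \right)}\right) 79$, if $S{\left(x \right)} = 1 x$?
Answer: $10507$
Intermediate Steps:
$S{\left(x \right)} = x$
$\left(120 + S{\left(13 \right)}\right) 79 = \left(120 + 13\right) 79 = 133 \cdot 79 = 10507$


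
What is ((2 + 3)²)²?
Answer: 625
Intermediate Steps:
((2 + 3)²)² = (5²)² = 25² = 625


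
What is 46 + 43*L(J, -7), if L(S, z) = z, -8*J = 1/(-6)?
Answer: -255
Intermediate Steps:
J = 1/48 (J = -⅛/(-6) = -⅛*(-⅙) = 1/48 ≈ 0.020833)
46 + 43*L(J, -7) = 46 + 43*(-7) = 46 - 301 = -255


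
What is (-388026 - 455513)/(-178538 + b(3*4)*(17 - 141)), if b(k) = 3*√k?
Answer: 75301882991/15937078418 - 156898254*√3/7968539209 ≈ 4.6908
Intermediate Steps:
(-388026 - 455513)/(-178538 + b(3*4)*(17 - 141)) = (-388026 - 455513)/(-178538 + (3*√(3*4))*(17 - 141)) = -843539/(-178538 + (3*√12)*(-124)) = -843539/(-178538 + (3*(2*√3))*(-124)) = -843539/(-178538 + (6*√3)*(-124)) = -843539/(-178538 - 744*√3)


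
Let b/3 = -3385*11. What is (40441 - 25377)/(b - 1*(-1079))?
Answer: -7532/55313 ≈ -0.13617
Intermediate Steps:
b = -111705 (b = 3*(-3385*11) = 3*(-37235) = -111705)
(40441 - 25377)/(b - 1*(-1079)) = (40441 - 25377)/(-111705 - 1*(-1079)) = 15064/(-111705 + 1079) = 15064/(-110626) = 15064*(-1/110626) = -7532/55313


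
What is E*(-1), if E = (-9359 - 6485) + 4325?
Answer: 11519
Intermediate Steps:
E = -11519 (E = -15844 + 4325 = -11519)
E*(-1) = -11519*(-1) = 11519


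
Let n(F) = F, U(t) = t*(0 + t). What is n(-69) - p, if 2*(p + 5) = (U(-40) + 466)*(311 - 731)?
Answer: 433796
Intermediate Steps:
U(t) = t**2 (U(t) = t*t = t**2)
p = -433865 (p = -5 + (((-40)**2 + 466)*(311 - 731))/2 = -5 + ((1600 + 466)*(-420))/2 = -5 + (2066*(-420))/2 = -5 + (1/2)*(-867720) = -5 - 433860 = -433865)
n(-69) - p = -69 - 1*(-433865) = -69 + 433865 = 433796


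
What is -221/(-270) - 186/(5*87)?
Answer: 3061/7830 ≈ 0.39093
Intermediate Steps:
-221/(-270) - 186/(5*87) = -221*(-1/270) - 186/435 = 221/270 - 186*1/435 = 221/270 - 62/145 = 3061/7830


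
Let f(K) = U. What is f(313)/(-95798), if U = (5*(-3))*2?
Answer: 15/47899 ≈ 0.00031316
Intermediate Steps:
U = -30 (U = -15*2 = -30)
f(K) = -30
f(313)/(-95798) = -30/(-95798) = -30*(-1/95798) = 15/47899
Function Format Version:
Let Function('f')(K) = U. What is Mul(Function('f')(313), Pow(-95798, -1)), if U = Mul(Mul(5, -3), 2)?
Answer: Rational(15, 47899) ≈ 0.00031316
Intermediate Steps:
U = -30 (U = Mul(-15, 2) = -30)
Function('f')(K) = -30
Mul(Function('f')(313), Pow(-95798, -1)) = Mul(-30, Pow(-95798, -1)) = Mul(-30, Rational(-1, 95798)) = Rational(15, 47899)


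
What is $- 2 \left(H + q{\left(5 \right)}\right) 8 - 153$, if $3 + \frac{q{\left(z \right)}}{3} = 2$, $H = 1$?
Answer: $-121$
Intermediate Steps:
$q{\left(z \right)} = -3$ ($q{\left(z \right)} = -9 + 3 \cdot 2 = -9 + 6 = -3$)
$- 2 \left(H + q{\left(5 \right)}\right) 8 - 153 = - 2 \left(1 - 3\right) 8 - 153 = \left(-2\right) \left(-2\right) 8 - 153 = 4 \cdot 8 - 153 = 32 - 153 = -121$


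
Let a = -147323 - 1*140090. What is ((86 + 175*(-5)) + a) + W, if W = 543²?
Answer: 6647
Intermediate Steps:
W = 294849
a = -287413 (a = -147323 - 140090 = -287413)
((86 + 175*(-5)) + a) + W = ((86 + 175*(-5)) - 287413) + 294849 = ((86 - 875) - 287413) + 294849 = (-789 - 287413) + 294849 = -288202 + 294849 = 6647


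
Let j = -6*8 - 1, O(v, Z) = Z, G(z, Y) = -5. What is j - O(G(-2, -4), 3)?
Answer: -52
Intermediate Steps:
j = -49 (j = -48 - 1 = -49)
j - O(G(-2, -4), 3) = -49 - 1*3 = -49 - 3 = -52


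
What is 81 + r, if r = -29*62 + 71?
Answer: -1646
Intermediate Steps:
r = -1727 (r = -1798 + 71 = -1727)
81 + r = 81 - 1727 = -1646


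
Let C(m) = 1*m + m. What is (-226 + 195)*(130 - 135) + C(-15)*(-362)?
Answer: 11015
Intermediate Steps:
C(m) = 2*m (C(m) = m + m = 2*m)
(-226 + 195)*(130 - 135) + C(-15)*(-362) = (-226 + 195)*(130 - 135) + (2*(-15))*(-362) = -31*(-5) - 30*(-362) = 155 + 10860 = 11015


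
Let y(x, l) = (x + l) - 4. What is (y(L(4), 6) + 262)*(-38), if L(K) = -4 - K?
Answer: -9728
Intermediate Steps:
y(x, l) = -4 + l + x (y(x, l) = (l + x) - 4 = -4 + l + x)
(y(L(4), 6) + 262)*(-38) = ((-4 + 6 + (-4 - 1*4)) + 262)*(-38) = ((-4 + 6 + (-4 - 4)) + 262)*(-38) = ((-4 + 6 - 8) + 262)*(-38) = (-6 + 262)*(-38) = 256*(-38) = -9728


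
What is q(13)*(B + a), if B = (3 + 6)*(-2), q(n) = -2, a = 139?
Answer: -242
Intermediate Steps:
B = -18 (B = 9*(-2) = -18)
q(13)*(B + a) = -2*(-18 + 139) = -2*121 = -242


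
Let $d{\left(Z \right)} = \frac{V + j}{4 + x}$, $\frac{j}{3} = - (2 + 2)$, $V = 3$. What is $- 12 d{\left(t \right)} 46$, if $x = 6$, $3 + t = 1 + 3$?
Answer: $\frac{2484}{5} \approx 496.8$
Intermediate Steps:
$j = -12$ ($j = 3 \left(- (2 + 2)\right) = 3 \left(\left(-1\right) 4\right) = 3 \left(-4\right) = -12$)
$t = 1$ ($t = -3 + \left(1 + 3\right) = -3 + 4 = 1$)
$d{\left(Z \right)} = - \frac{9}{10}$ ($d{\left(Z \right)} = \frac{3 - 12}{4 + 6} = - \frac{9}{10}$)
$- 12 d{\left(t \right)} 46 = \left(-12\right) \left(- \frac{9}{10}\right) 46 = \frac{54}{5} \cdot 46 = \frac{2484}{5}$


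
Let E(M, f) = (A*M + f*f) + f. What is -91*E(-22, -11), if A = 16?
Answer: 22022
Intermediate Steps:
E(M, f) = f + f² + 16*M (E(M, f) = (16*M + f*f) + f = (16*M + f²) + f = (f² + 16*M) + f = f + f² + 16*M)
-91*E(-22, -11) = -91*(-11 + (-11)² + 16*(-22)) = -91*(-11 + 121 - 352) = -91*(-242) = 22022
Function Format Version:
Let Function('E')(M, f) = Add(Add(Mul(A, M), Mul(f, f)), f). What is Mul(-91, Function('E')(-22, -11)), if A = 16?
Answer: 22022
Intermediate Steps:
Function('E')(M, f) = Add(f, Pow(f, 2), Mul(16, M)) (Function('E')(M, f) = Add(Add(Mul(16, M), Mul(f, f)), f) = Add(Add(Mul(16, M), Pow(f, 2)), f) = Add(Add(Pow(f, 2), Mul(16, M)), f) = Add(f, Pow(f, 2), Mul(16, M)))
Mul(-91, Function('E')(-22, -11)) = Mul(-91, Add(-11, Pow(-11, 2), Mul(16, -22))) = Mul(-91, Add(-11, 121, -352)) = Mul(-91, -242) = 22022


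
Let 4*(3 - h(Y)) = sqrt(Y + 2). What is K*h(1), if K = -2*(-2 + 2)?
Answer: 0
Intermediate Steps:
K = 0 (K = -2*0 = 0)
h(Y) = 3 - sqrt(2 + Y)/4 (h(Y) = 3 - sqrt(Y + 2)/4 = 3 - sqrt(2 + Y)/4)
K*h(1) = 0*(3 - sqrt(2 + 1)/4) = 0*(3 - sqrt(3)/4) = 0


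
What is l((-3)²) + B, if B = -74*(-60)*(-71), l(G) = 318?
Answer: -314922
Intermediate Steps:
B = -315240 (B = 4440*(-71) = -315240)
l((-3)²) + B = 318 - 315240 = -314922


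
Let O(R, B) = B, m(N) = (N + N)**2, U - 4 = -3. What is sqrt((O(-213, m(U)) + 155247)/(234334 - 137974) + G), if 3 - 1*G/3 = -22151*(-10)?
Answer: I*sqrt(1542557097363810)/48180 ≈ 815.18*I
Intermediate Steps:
U = 1 (U = 4 - 3 = 1)
m(N) = 4*N**2 (m(N) = (2*N)**2 = 4*N**2)
G = -664521 (G = 9 - (-66453)*(-10) = 9 - 3*221510 = 9 - 664530 = -664521)
sqrt((O(-213, m(U)) + 155247)/(234334 - 137974) + G) = sqrt((4*1**2 + 155247)/(234334 - 137974) - 664521) = sqrt((4*1 + 155247)/96360 - 664521) = sqrt((4 + 155247)*(1/96360) - 664521) = sqrt(155251*(1/96360) - 664521) = sqrt(155251/96360 - 664521) = sqrt(-64033088309/96360) = I*sqrt(1542557097363810)/48180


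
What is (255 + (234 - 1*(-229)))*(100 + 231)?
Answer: 237658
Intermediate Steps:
(255 + (234 - 1*(-229)))*(100 + 231) = (255 + (234 + 229))*331 = (255 + 463)*331 = 718*331 = 237658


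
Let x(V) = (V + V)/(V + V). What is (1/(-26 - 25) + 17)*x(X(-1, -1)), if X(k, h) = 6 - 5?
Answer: 866/51 ≈ 16.980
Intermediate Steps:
X(k, h) = 1
x(V) = 1 (x(V) = (2*V)/((2*V)) = (2*V)*(1/(2*V)) = 1)
(1/(-26 - 25) + 17)*x(X(-1, -1)) = (1/(-26 - 25) + 17)*1 = (1/(-51) + 17)*1 = (-1/51 + 17)*1 = (866/51)*1 = 866/51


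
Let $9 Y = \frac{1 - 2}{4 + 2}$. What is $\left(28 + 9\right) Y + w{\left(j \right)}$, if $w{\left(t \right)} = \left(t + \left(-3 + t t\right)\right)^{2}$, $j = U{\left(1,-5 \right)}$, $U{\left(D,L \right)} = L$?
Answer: $\frac{15569}{54} \approx 288.31$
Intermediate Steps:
$j = -5$
$Y = - \frac{1}{54}$ ($Y = \frac{\left(1 - 2\right) \frac{1}{4 + 2}}{9} = \frac{\left(-1\right) \frac{1}{6}}{9} = \frac{1}{9} \left(- \frac{1}{6}\right) = - \frac{1}{54} \approx -0.018519$)
$w{\left(t \right)} = \left(-3 + t + t^{2}\right)^{2}$ ($w{\left(t \right)} = \left(t + \left(-3 + t^{2}\right)\right)^{2} = \left(-3 + t + t^{2}\right)^{2}$)
$\left(28 + 9\right) Y + w{\left(j \right)} = \left(28 + 9\right) \left(- \frac{1}{54}\right) + \left(-3 - 5 + \left(-5\right)^{2}\right)^{2} = 37 \left(- \frac{1}{54}\right) + \left(-3 - 5 + 25\right)^{2} = - \frac{37}{54} + 17^{2} = - \frac{37}{54} + 289 = \frac{15569}{54}$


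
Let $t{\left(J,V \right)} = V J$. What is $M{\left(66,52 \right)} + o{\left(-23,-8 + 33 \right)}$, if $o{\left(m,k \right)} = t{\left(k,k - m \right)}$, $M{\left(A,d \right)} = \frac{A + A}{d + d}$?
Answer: $\frac{31233}{26} \approx 1201.3$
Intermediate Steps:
$M{\left(A,d \right)} = \frac{A}{d}$ ($M{\left(A,d \right)} = \frac{2 A}{2 d} = 2 A \frac{1}{2 d} = \frac{A}{d}$)
$t{\left(J,V \right)} = J V$
$o{\left(m,k \right)} = k \left(k - m\right)$
$M{\left(66,52 \right)} + o{\left(-23,-8 + 33 \right)} = \frac{66}{52} + \left(-8 + 33\right) \left(\left(-8 + 33\right) - -23\right) = 66 \cdot \frac{1}{52} + 25 \left(25 + 23\right) = \frac{33}{26} + 25 \cdot 48 = \frac{33}{26} + 1200 = \frac{31233}{26}$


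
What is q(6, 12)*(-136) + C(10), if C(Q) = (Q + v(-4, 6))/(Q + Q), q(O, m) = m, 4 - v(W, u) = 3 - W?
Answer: -32633/20 ≈ -1631.7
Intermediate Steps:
v(W, u) = 1 + W (v(W, u) = 4 - (3 - W) = 4 + (-3 + W) = 1 + W)
C(Q) = (-3 + Q)/(2*Q) (C(Q) = (Q + (1 - 4))/(Q + Q) = (Q - 3)/((2*Q)) = (-3 + Q)*(1/(2*Q)) = (-3 + Q)/(2*Q))
q(6, 12)*(-136) + C(10) = 12*(-136) + (½)*(-3 + 10)/10 = -1632 + (½)*(⅒)*7 = -1632 + 7/20 = -32633/20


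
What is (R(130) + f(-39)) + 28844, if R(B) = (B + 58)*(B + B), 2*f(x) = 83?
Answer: 155531/2 ≈ 77766.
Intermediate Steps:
f(x) = 83/2 (f(x) = (1/2)*83 = 83/2)
R(B) = 2*B*(58 + B) (R(B) = (58 + B)*(2*B) = 2*B*(58 + B))
(R(130) + f(-39)) + 28844 = (2*130*(58 + 130) + 83/2) + 28844 = (2*130*188 + 83/2) + 28844 = (48880 + 83/2) + 28844 = 97843/2 + 28844 = 155531/2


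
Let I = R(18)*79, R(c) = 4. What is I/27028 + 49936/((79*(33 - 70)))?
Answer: -337186635/19750711 ≈ -17.072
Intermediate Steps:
I = 316 (I = 4*79 = 316)
I/27028 + 49936/((79*(33 - 70))) = 316/27028 + 49936/((79*(33 - 70))) = 316*(1/27028) + 49936/((79*(-37))) = 79/6757 + 49936/(-2923) = 79/6757 + 49936*(-1/2923) = 79/6757 - 49936/2923 = -337186635/19750711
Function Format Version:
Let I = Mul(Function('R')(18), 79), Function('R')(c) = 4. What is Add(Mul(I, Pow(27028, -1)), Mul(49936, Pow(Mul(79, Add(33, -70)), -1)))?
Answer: Rational(-337186635, 19750711) ≈ -17.072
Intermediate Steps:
I = 316 (I = Mul(4, 79) = 316)
Add(Mul(I, Pow(27028, -1)), Mul(49936, Pow(Mul(79, Add(33, -70)), -1))) = Add(Mul(316, Pow(27028, -1)), Mul(49936, Pow(Mul(79, Add(33, -70)), -1))) = Add(Mul(316, Rational(1, 27028)), Mul(49936, Pow(Mul(79, -37), -1))) = Add(Rational(79, 6757), Mul(49936, Pow(-2923, -1))) = Add(Rational(79, 6757), Mul(49936, Rational(-1, 2923))) = Add(Rational(79, 6757), Rational(-49936, 2923)) = Rational(-337186635, 19750711)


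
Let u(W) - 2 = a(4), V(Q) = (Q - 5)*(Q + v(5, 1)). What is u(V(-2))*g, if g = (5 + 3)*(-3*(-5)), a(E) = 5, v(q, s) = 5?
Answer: 840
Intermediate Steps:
V(Q) = (-5 + Q)*(5 + Q) (V(Q) = (Q - 5)*(Q + 5) = (-5 + Q)*(5 + Q))
g = 120 (g = 8*15 = 120)
u(W) = 7 (u(W) = 2 + 5 = 7)
u(V(-2))*g = 7*120 = 840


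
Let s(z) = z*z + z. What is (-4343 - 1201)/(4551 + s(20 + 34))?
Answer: -1848/2507 ≈ -0.73714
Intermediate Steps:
s(z) = z + z² (s(z) = z² + z = z + z²)
(-4343 - 1201)/(4551 + s(20 + 34)) = (-4343 - 1201)/(4551 + (20 + 34)*(1 + (20 + 34))) = -5544/(4551 + 54*(1 + 54)) = -5544/(4551 + 54*55) = -5544/(4551 + 2970) = -5544/7521 = -5544*1/7521 = -1848/2507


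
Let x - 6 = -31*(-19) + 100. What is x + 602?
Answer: 1297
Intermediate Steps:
x = 695 (x = 6 + (-31*(-19) + 100) = 6 + (589 + 100) = 6 + 689 = 695)
x + 602 = 695 + 602 = 1297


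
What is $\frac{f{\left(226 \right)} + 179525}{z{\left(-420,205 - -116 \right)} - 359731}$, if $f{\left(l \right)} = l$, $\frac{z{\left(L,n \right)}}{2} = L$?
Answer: $- \frac{179751}{360571} \approx -0.49852$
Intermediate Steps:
$z{\left(L,n \right)} = 2 L$
$\frac{f{\left(226 \right)} + 179525}{z{\left(-420,205 - -116 \right)} - 359731} = \frac{226 + 179525}{2 \left(-420\right) - 359731} = \frac{179751}{-840 - 359731} = \frac{179751}{-360571} = 179751 \left(- \frac{1}{360571}\right) = - \frac{179751}{360571}$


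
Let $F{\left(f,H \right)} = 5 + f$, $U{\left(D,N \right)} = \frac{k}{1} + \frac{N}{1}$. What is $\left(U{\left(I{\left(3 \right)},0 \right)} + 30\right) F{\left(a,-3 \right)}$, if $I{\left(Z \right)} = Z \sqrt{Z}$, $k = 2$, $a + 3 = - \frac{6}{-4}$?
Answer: $112$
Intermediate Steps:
$a = - \frac{3}{2}$ ($a = -3 - \frac{6}{-4} = -3 - - \frac{3}{2} = -3 + \frac{3}{2} = - \frac{3}{2} \approx -1.5$)
$I{\left(Z \right)} = Z^{\frac{3}{2}}$
$U{\left(D,N \right)} = 2 + N$ ($U{\left(D,N \right)} = \frac{2}{1} + \frac{N}{1} = 2 \cdot 1 + N 1 = 2 + N$)
$\left(U{\left(I{\left(3 \right)},0 \right)} + 30\right) F{\left(a,-3 \right)} = \left(\left(2 + 0\right) + 30\right) \left(5 - \frac{3}{2}\right) = \left(2 + 30\right) \frac{7}{2} = 32 \cdot \frac{7}{2} = 112$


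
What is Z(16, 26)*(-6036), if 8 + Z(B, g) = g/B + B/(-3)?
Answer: 141343/2 ≈ 70672.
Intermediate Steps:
Z(B, g) = -8 - B/3 + g/B (Z(B, g) = -8 + (g/B + B/(-3)) = -8 + (g/B + B*(-1/3)) = -8 + (g/B - B/3) = -8 + (-B/3 + g/B) = -8 - B/3 + g/B)
Z(16, 26)*(-6036) = (-8 - 1/3*16 + 26/16)*(-6036) = (-8 - 16/3 + 26*(1/16))*(-6036) = (-8 - 16/3 + 13/8)*(-6036) = -281/24*(-6036) = 141343/2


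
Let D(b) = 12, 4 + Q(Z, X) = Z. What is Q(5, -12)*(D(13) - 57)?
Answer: -45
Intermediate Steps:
Q(Z, X) = -4 + Z
Q(5, -12)*(D(13) - 57) = (-4 + 5)*(12 - 57) = 1*(-45) = -45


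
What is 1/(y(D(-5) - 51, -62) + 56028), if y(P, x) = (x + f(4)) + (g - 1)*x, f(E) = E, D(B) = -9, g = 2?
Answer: 1/55908 ≈ 1.7887e-5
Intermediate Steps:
y(P, x) = 4 + 2*x (y(P, x) = (x + 4) + (2 - 1)*x = (4 + x) + 1*x = (4 + x) + x = 4 + 2*x)
1/(y(D(-5) - 51, -62) + 56028) = 1/((4 + 2*(-62)) + 56028) = 1/((4 - 124) + 56028) = 1/(-120 + 56028) = 1/55908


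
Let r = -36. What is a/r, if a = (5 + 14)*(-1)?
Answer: 19/36 ≈ 0.52778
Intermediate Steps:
a = -19 (a = 19*(-1) = -19)
a/r = -19/(-36) = -1/36*(-19) = 19/36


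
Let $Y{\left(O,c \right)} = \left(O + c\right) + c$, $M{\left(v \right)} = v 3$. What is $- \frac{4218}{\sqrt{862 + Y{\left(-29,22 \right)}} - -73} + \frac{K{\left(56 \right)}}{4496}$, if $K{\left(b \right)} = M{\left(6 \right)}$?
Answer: $- \frac{57679217}{834008} + \frac{703 \sqrt{877}}{742} \approx -41.101$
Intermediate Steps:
$M{\left(v \right)} = 3 v$
$K{\left(b \right)} = 18$ ($K{\left(b \right)} = 3 \cdot 6 = 18$)
$Y{\left(O,c \right)} = O + 2 c$
$- \frac{4218}{\sqrt{862 + Y{\left(-29,22 \right)}} - -73} + \frac{K{\left(56 \right)}}{4496} = - \frac{4218}{\sqrt{862 + \left(-29 + 2 \cdot 22\right)} - -73} + \frac{18}{4496} = - \frac{4218}{\sqrt{862 + \left(-29 + 44\right)} + 73} + 18 \cdot \frac{1}{4496} = - \frac{4218}{\sqrt{862 + 15} + 73} + \frac{9}{2248} = - \frac{4218}{\sqrt{877} + 73} + \frac{9}{2248} = - \frac{4218}{73 + \sqrt{877}} + \frac{9}{2248} = \frac{9}{2248} - \frac{4218}{73 + \sqrt{877}}$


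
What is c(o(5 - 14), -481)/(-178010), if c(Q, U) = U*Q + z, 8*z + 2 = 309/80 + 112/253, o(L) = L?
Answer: -700998337/28823379200 ≈ -0.024320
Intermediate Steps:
z = 46657/161920 (z = -¼ + (309/80 + 112/253)/8 = -¼ + (⅛)*(87137/20240) = -¼ + 87137/161920 = 46657/161920 ≈ 0.28815)
c(Q, U) = 46657/161920 + Q*U (c(Q, U) = U*Q + 46657/161920 = Q*U + 46657/161920 = 46657/161920 + Q*U)
c(o(5 - 14), -481)/(-178010) = (46657/161920 + (5 - 14)*(-481))/(-178010) = (46657/161920 - 9*(-481))*(-1/178010) = (46657/161920 + 4329)*(-1/178010) = (700998337/161920)*(-1/178010) = -700998337/28823379200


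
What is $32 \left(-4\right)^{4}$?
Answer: $8192$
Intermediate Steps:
$32 \left(-4\right)^{4} = 32 \cdot 256 = 8192$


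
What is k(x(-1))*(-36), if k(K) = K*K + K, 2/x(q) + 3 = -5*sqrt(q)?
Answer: 2412/289 - 1980*I/289 ≈ 8.346 - 6.8512*I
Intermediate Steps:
x(q) = 2/(-3 - 5*sqrt(q))
k(K) = K + K**2 (k(K) = K**2 + K = K + K**2)
k(x(-1))*(-36) = ((-2/(3 + 5*sqrt(-1)))*(1 - 2/(3 + 5*sqrt(-1))))*(-36) = ((-2*(3 - 5*I)/34)*(1 - 2*(3 - 5*I)/34))*(-36) = ((-(3 - 5*I)/17)*(1 - (3 - 5*I)/17))*(-36) = -(1 - (3 - 5*I)/17)*(3 - 5*I)/17*(-36) = 36*(1 - (3 - 5*I)/17)*(3 - 5*I)/17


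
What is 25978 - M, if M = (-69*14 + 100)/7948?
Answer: 103237005/3974 ≈ 25978.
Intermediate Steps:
M = -433/3974 (M = (-966 + 100)*(1/7948) = -866*1/7948 = -433/3974 ≈ -0.10896)
25978 - M = 25978 - 1*(-433/3974) = 25978 + 433/3974 = 103237005/3974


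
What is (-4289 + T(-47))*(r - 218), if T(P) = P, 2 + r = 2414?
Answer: -9513184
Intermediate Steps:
r = 2412 (r = -2 + 2414 = 2412)
(-4289 + T(-47))*(r - 218) = (-4289 - 47)*(2412 - 218) = -4336*2194 = -9513184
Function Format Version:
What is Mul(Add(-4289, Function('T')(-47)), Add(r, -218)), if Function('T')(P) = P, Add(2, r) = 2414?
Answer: -9513184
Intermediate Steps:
r = 2412 (r = Add(-2, 2414) = 2412)
Mul(Add(-4289, Function('T')(-47)), Add(r, -218)) = Mul(Add(-4289, -47), Add(2412, -218)) = Mul(-4336, 2194) = -9513184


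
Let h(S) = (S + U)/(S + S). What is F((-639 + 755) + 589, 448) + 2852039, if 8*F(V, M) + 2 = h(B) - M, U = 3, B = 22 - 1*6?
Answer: 730107603/256 ≈ 2.8520e+6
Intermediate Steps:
B = 16 (B = 22 - 6 = 16)
h(S) = (3 + S)/(2*S) (h(S) = (S + 3)/(S + S) = (3 + S)/((2*S)) = (3 + S)*(1/(2*S)) = (3 + S)/(2*S))
F(V, M) = -45/256 - M/8 (F(V, M) = -1/4 + ((1/2)*(3 + 16)/16 - M)/8 = -1/4 + ((1/2)*(1/16)*19 - M)/8 = -1/4 + (19/32 - M)/8 = -1/4 + (19/256 - M/8) = -45/256 - M/8)
F((-639 + 755) + 589, 448) + 2852039 = (-45/256 - 1/8*448) + 2852039 = (-45/256 - 56) + 2852039 = -14381/256 + 2852039 = 730107603/256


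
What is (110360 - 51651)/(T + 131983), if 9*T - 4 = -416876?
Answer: 528381/770975 ≈ 0.68534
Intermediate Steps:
T = -416872/9 (T = 4/9 + (⅑)*(-416876) = 4/9 - 416876/9 = -416872/9 ≈ -46319.)
(110360 - 51651)/(T + 131983) = (110360 - 51651)/(-416872/9 + 131983) = 58709/(770975/9) = 58709*(9/770975) = 528381/770975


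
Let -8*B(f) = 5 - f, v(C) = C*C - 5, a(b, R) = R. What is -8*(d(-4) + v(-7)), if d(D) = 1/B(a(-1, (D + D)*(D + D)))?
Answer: -20832/59 ≈ -353.08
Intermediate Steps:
v(C) = -5 + C² (v(C) = C² - 5 = -5 + C²)
B(f) = -5/8 + f/8 (B(f) = -(5 - f)/8 = -5/8 + f/8)
d(D) = 1/(-5/8 + D²/2) (d(D) = 1/(-5/8 + ((D + D)*(D + D))/8) = 1/(-5/8 + ((2*D)*(2*D))/8) = 1/(-5/8 + (4*D²)/8) = 1/(-5/8 + D²/2))
-8*(d(-4) + v(-7)) = -8*(8/(-5 + 4*(-4)²) + (-5 + (-7)²)) = -8*(8/(-5 + 4*16) + (-5 + 49)) = -8*(8/(-5 + 64) + 44) = -8*(8/59 + 44) = -8*2604/59 = -20832/59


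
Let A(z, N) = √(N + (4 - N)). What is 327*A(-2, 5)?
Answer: 654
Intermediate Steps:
A(z, N) = 2 (A(z, N) = √4 = 2)
327*A(-2, 5) = 327*2 = 654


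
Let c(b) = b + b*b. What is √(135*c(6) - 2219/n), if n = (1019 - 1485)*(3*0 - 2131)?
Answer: √5591413626948646/993046 ≈ 75.299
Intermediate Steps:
c(b) = b + b²
n = 993046 (n = -466*(0 - 2131) = -466*(-2131) = 993046)
√(135*c(6) - 2219/n) = √(135*(6*(1 + 6)) - 2219/993046) = √(135*(6*7) - 2219*1/993046) = √(135*42 - 2219/993046) = √(5670 - 2219/993046) = √(5630568601/993046) = √5591413626948646/993046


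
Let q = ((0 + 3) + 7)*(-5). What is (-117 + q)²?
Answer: 27889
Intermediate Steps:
q = -50 (q = (3 + 7)*(-5) = 10*(-5) = -50)
(-117 + q)² = (-117 - 50)² = (-167)² = 27889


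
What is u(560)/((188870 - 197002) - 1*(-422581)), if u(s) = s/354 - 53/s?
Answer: 147419/41080184880 ≈ 3.5886e-6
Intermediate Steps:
u(s) = -53/s + s/354 (u(s) = s*(1/354) - 53/s = s/354 - 53/s = -53/s + s/354)
u(560)/((188870 - 197002) - 1*(-422581)) = (-53/560 + (1/354)*560)/((188870 - 197002) - 1*(-422581)) = (-53*1/560 + 280/177)/(-8132 + 422581) = (-53/560 + 280/177)/414449 = (147419/99120)*(1/414449) = 147419/41080184880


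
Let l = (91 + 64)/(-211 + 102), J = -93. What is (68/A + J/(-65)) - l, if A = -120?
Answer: 97183/42510 ≈ 2.2861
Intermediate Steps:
l = -155/109 (l = 155/(-109) = 155*(-1/109) = -155/109 ≈ -1.4220)
(68/A + J/(-65)) - l = (68/(-120) - 93/(-65)) - 1*(-155/109) = (68*(-1/120) - 93*(-1/65)) + 155/109 = (-17/30 + 93/65) + 155/109 = 337/390 + 155/109 = 97183/42510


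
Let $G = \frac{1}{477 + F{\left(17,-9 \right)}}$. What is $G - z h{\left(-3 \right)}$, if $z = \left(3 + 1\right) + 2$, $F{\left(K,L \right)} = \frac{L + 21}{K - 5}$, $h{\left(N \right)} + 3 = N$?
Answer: $\frac{17209}{478} \approx 36.002$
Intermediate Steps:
$h{\left(N \right)} = -3 + N$
$F{\left(K,L \right)} = \frac{21 + L}{-5 + K}$
$z = 6$ ($z = 4 + 2 = 6$)
$G = \frac{1}{478}$ ($G = \frac{1}{477 + \frac{21 - 9}{-5 + 17}} = \frac{1}{477 + \frac{1}{12} \cdot 12} = \frac{1}{477 + 1} = \frac{1}{478} \approx 0.002092$)
$G - z h{\left(-3 \right)} = \frac{1}{478} - 6 \left(-3 - 3\right) = \frac{1}{478} - 6 \left(-6\right) = \frac{1}{478} - -36 = \frac{1}{478} + 36 = \frac{17209}{478}$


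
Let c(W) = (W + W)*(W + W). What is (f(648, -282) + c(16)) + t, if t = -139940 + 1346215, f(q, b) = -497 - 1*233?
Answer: 1206569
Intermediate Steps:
f(q, b) = -730 (f(q, b) = -497 - 233 = -730)
t = 1206275
c(W) = 4*W² (c(W) = (2*W)*(2*W) = 4*W²)
(f(648, -282) + c(16)) + t = (-730 + 4*16²) + 1206275 = (-730 + 4*256) + 1206275 = (-730 + 1024) + 1206275 = 294 + 1206275 = 1206569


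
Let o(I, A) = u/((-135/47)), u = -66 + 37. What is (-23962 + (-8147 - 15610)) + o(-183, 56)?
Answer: -6440702/135 ≈ -47709.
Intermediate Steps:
u = -29
o(I, A) = 1363/135 (o(I, A) = -29/((-135/47)) = -29/((-135*1/47)) = -29/(-135/47) = -29*(-47/135) = 1363/135)
(-23962 + (-8147 - 15610)) + o(-183, 56) = (-23962 + (-8147 - 15610)) + 1363/135 = (-23962 - 23757) + 1363/135 = -47719 + 1363/135 = -6440702/135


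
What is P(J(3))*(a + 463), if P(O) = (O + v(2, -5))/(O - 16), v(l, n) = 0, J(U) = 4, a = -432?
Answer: -31/3 ≈ -10.333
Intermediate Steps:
P(O) = O/(-16 + O) (P(O) = (O + 0)/(O - 16) = O/(-16 + O))
P(J(3))*(a + 463) = (4/(-16 + 4))*(-432 + 463) = (4/(-12))*31 = (4*(-1/12))*31 = -1/3*31 = -31/3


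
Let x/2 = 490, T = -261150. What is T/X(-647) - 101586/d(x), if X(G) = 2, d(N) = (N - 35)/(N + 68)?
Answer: -76618501/315 ≈ -2.4323e+5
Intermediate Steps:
x = 980 (x = 2*490 = 980)
d(N) = (-35 + N)/(68 + N)
T/X(-647) - 101586/d(x) = -261150/2 - 101586*(68 + 980)/(-35 + 980) = -261150*½ - 101586/(945/1048) = -130575 - 101586/((1/1048)*945) = -130575 - 101586/945/1048 = -130575 - 101586*1048/945 = -130575 - 35487376/315 = -76618501/315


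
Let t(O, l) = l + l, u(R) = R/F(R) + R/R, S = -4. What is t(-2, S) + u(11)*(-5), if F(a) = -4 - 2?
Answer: -23/6 ≈ -3.8333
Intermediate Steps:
F(a) = -6
u(R) = 1 - R/6 (u(R) = R/(-6) + R/R = R*(-1/6) + 1 = -R/6 + 1 = 1 - R/6)
t(O, l) = 2*l
t(-2, S) + u(11)*(-5) = 2*(-4) + (1 - 1/6*11)*(-5) = -8 + (1 - 11/6)*(-5) = -8 - 5/6*(-5) = -8 + 25/6 = -23/6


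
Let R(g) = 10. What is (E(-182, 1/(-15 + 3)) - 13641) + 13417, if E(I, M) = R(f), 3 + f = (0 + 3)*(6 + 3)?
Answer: -214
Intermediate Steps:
f = 24 (f = -3 + (0 + 3)*(6 + 3) = -3 + 3*9 = -3 + 27 = 24)
E(I, M) = 10
(E(-182, 1/(-15 + 3)) - 13641) + 13417 = (10 - 13641) + 13417 = -13631 + 13417 = -214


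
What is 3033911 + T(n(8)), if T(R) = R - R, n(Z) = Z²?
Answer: 3033911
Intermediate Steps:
T(R) = 0
3033911 + T(n(8)) = 3033911 + 0 = 3033911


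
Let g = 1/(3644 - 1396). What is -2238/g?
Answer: -5031024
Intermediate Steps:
g = 1/2248 ≈ 0.00044484
-2238/g = -2238/1/2248 = -2238*2248 = -5031024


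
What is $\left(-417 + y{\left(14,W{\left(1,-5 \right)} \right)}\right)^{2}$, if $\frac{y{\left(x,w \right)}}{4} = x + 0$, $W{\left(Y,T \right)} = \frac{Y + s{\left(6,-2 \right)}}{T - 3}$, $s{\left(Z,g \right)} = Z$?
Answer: $130321$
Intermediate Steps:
$W{\left(Y,T \right)} = \frac{6 + Y}{-3 + T}$ ($W{\left(Y,T \right)} = \frac{Y + 6}{T - 3} = \frac{6 + Y}{-3 + T}$)
$y{\left(x,w \right)} = 4 x$ ($y{\left(x,w \right)} = 4 \left(x + 0\right) = 4 x$)
$\left(-417 + y{\left(14,W{\left(1,-5 \right)} \right)}\right)^{2} = \left(-417 + 4 \cdot 14\right)^{2} = \left(-417 + 56\right)^{2} = \left(-361\right)^{2} = 130321$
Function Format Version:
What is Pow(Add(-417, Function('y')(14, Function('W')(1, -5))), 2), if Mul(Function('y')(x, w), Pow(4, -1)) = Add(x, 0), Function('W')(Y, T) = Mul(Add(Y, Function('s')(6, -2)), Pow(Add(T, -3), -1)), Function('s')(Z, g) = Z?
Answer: 130321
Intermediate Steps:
Function('W')(Y, T) = Mul(Pow(Add(-3, T), -1), Add(6, Y)) (Function('W')(Y, T) = Mul(Add(Y, 6), Pow(Add(T, -3), -1)) = Mul(Add(6, Y), Pow(Add(-3, T), -1)) = Mul(Pow(Add(-3, T), -1), Add(6, Y)))
Function('y')(x, w) = Mul(4, x) (Function('y')(x, w) = Mul(4, Add(x, 0)) = Mul(4, x))
Pow(Add(-417, Function('y')(14, Function('W')(1, -5))), 2) = Pow(Add(-417, Mul(4, 14)), 2) = Pow(Add(-417, 56), 2) = Pow(-361, 2) = 130321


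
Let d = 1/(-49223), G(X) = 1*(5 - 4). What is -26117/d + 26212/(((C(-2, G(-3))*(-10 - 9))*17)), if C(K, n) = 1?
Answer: 415234914181/323 ≈ 1.2856e+9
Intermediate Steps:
G(X) = 1 (G(X) = 1*1 = 1)
d = -1/49223 ≈ -2.0316e-5
-26117/d + 26212/(((C(-2, G(-3))*(-10 - 9))*17)) = -26117/(-1/49223) + 26212/(((1*(-10 - 9))*17)) = -26117*(-49223) + 26212/(((1*(-19))*17)) = 1285557091 + 26212/((-19*17)) = 1285557091 + 26212/(-323) = 1285557091 + 26212*(-1/323) = 1285557091 - 26212/323 = 415234914181/323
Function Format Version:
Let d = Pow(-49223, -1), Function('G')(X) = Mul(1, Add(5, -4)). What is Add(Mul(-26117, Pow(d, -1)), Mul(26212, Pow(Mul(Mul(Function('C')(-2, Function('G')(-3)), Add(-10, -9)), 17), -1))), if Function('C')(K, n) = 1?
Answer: Rational(415234914181, 323) ≈ 1.2856e+9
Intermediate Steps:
Function('G')(X) = 1 (Function('G')(X) = Mul(1, 1) = 1)
d = Rational(-1, 49223) ≈ -2.0316e-5
Add(Mul(-26117, Pow(d, -1)), Mul(26212, Pow(Mul(Mul(Function('C')(-2, Function('G')(-3)), Add(-10, -9)), 17), -1))) = Add(Mul(-26117, Pow(Rational(-1, 49223), -1)), Mul(26212, Pow(Mul(Mul(1, Add(-10, -9)), 17), -1))) = Add(Mul(-26117, -49223), Mul(26212, Pow(Mul(Mul(1, -19), 17), -1))) = Add(1285557091, Mul(26212, Pow(Mul(-19, 17), -1))) = Add(1285557091, Mul(26212, Pow(-323, -1))) = Add(1285557091, Mul(26212, Rational(-1, 323))) = Add(1285557091, Rational(-26212, 323)) = Rational(415234914181, 323)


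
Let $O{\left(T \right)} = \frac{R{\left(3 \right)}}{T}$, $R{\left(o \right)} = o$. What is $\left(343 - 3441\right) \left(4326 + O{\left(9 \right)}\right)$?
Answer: $- \frac{40208942}{3} \approx -1.3403 \cdot 10^{7}$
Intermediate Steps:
$O{\left(T \right)} = \frac{3}{T}$
$\left(343 - 3441\right) \left(4326 + O{\left(9 \right)}\right) = \left(343 - 3441\right) \left(4326 + \frac{3}{9}\right) = - 3098 \left(4326 + 3 \cdot \frac{1}{9}\right) = - 3098 \left(4326 + \frac{1}{3}\right) = \left(-3098\right) \frac{12979}{3} = - \frac{40208942}{3}$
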